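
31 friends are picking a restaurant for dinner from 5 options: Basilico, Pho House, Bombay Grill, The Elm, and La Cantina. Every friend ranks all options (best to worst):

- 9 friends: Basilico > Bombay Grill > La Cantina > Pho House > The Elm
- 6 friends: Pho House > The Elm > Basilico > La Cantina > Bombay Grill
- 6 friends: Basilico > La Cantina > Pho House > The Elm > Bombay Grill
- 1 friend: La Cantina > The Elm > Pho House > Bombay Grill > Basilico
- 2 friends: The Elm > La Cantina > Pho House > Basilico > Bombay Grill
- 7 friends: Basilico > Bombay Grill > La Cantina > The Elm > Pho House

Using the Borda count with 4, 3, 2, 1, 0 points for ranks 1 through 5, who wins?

Basilico

Basilico: 9·4 + 6·2 + 6·4 + 1·0 + 2·1 + 7·4 = 102
Pho House: 9·1 + 6·4 + 6·2 + 1·2 + 2·2 + 7·0 = 51
Bombay Grill: 9·3 + 6·0 + 6·0 + 1·1 + 2·0 + 7·3 = 49
The Elm: 9·0 + 6·3 + 6·1 + 1·3 + 2·4 + 7·1 = 42
La Cantina: 9·2 + 6·1 + 6·3 + 1·4 + 2·3 + 7·2 = 66
Basilico has the highest Borda score (102).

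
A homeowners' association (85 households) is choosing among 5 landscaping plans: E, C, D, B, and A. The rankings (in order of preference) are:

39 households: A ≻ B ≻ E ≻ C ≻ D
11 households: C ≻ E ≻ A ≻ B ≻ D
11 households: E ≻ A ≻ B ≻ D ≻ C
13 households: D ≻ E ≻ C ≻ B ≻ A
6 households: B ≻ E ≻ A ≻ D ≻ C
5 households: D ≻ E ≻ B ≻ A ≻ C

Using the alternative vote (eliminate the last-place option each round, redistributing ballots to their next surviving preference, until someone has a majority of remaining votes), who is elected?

E

Round 1: E 11, C 11, D 18, B 6, A 39. Eliminate B.
Round 2: E 17, C 11, D 18, A 39. Eliminate C.
Round 3: E 28, D 18, A 39. Eliminate D.
Round 4: E 46, A 39. E has a majority.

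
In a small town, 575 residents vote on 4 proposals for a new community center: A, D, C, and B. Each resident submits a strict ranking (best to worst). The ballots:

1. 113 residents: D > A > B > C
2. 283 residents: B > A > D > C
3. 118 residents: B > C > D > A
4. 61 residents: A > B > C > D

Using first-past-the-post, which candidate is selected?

B

First-place votes: A 61, D 113, C 0, B 401.
B has the most first-place votes.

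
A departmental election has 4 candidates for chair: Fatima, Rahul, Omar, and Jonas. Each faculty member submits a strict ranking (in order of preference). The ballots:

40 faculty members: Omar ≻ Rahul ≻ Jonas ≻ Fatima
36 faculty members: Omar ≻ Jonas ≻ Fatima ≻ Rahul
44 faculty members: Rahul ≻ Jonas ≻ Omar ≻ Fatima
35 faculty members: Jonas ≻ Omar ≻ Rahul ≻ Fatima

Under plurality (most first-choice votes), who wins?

First-place votes: Fatima 0, Rahul 44, Omar 76, Jonas 35.
Omar has the most first-place votes.

Omar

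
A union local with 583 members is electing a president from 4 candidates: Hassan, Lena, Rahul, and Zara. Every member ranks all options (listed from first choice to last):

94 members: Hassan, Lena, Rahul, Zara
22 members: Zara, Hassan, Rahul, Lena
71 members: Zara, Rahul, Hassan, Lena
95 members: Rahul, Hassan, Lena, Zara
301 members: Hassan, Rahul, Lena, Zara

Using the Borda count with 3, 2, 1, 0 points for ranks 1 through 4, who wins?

Hassan: 94·3 + 22·2 + 71·1 + 95·2 + 301·3 = 1490
Lena: 94·2 + 22·0 + 71·0 + 95·1 + 301·1 = 584
Rahul: 94·1 + 22·1 + 71·2 + 95·3 + 301·2 = 1145
Zara: 94·0 + 22·3 + 71·3 + 95·0 + 301·0 = 279
Hassan has the highest Borda score (1490).

Hassan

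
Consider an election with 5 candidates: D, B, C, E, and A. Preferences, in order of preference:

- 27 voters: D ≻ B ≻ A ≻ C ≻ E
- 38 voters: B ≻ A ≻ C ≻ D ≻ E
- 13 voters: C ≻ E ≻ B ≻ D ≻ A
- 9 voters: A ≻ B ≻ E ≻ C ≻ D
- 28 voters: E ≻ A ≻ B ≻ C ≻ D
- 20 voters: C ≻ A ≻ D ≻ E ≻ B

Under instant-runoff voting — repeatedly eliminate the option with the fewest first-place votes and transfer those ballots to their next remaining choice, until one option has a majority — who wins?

B

Round 1: D 27, B 38, C 33, E 28, A 9. Eliminate A.
Round 2: D 27, B 47, C 33, E 28. Eliminate D.
Round 3: B 74, C 33, E 28. B has a majority.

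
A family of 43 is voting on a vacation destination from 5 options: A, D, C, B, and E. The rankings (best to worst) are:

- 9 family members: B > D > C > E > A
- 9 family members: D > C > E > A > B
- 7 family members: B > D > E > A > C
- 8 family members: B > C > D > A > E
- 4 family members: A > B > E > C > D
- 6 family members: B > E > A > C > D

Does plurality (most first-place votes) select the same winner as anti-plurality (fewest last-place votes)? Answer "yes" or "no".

Plurality — first-place votes: A 4, D 9, C 0, B 30, E 0. Winner: B.
Anti-plurality — last-place votes: A 9, D 10, C 7, B 9, E 8. Winner: C.
The two methods disagree.

no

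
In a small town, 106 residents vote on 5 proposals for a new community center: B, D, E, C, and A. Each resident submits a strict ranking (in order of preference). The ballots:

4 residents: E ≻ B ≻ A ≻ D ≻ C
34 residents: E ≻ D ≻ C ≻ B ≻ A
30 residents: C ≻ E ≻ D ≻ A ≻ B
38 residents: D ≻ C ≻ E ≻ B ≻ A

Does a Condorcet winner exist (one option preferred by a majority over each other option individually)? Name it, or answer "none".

Checking pairwise contests:
D beats B 102–4.
E beats D 68–38.
C beats E 68–38.
D beats C 76–30.
B beats A 76–30.
Every option loses at least one head-to-head, so there is no Condorcet winner.

none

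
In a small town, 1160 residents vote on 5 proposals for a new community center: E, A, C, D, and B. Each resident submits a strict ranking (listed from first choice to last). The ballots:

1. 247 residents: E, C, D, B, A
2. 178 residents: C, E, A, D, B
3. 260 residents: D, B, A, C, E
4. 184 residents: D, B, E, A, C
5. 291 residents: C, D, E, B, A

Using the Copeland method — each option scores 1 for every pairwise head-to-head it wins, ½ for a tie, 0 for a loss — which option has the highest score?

E: beats A and B; loses to C and D → score 2.
A: loses to E, C, D, and B → score 0.
C: beats E, A, D, and B → score 4.
D: beats E, A, and B; loses to C → score 3.
B: beats A; loses to E, C, and D → score 1.
C has the best pairwise record.

C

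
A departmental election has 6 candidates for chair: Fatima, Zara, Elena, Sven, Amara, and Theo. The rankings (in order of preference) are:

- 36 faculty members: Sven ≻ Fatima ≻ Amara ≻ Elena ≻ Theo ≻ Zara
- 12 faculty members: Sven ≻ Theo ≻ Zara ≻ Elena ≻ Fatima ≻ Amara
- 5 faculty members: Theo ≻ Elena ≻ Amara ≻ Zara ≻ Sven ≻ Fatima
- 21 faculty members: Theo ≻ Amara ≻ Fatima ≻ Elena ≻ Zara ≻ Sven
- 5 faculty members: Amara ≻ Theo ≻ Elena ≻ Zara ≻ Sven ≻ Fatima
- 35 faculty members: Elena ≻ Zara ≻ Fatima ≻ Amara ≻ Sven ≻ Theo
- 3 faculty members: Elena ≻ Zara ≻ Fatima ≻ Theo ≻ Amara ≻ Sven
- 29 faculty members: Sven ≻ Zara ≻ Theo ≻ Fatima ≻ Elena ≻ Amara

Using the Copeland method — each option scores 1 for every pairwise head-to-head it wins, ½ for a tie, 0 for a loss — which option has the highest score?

Fatima: beats Elena, Amara, and Theo; loses to Zara and Sven → score 3.
Zara: beats Fatima and Amara; loses to Elena, Sven, and Theo → score 2.
Elena: beats Zara, Amara, and Theo; loses to Fatima and Sven → score 3.
Sven: beats Fatima, Zara, Elena, Amara, and Theo → score 5.
Amara: beats Theo; loses to Fatima, Zara, Elena, and Sven → score 1.
Theo: beats Zara; loses to Fatima, Elena, Sven, and Amara → score 1.
Sven has the best pairwise record.

Sven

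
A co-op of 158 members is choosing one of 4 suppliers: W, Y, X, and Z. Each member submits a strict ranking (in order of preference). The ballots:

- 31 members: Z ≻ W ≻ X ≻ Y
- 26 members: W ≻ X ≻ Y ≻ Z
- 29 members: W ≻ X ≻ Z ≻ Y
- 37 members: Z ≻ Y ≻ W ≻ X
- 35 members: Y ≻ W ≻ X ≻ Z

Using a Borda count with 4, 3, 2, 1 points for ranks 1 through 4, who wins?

W: 31·3 + 26·4 + 29·4 + 37·2 + 35·3 = 492
Y: 31·1 + 26·2 + 29·1 + 37·3 + 35·4 = 363
X: 31·2 + 26·3 + 29·3 + 37·1 + 35·2 = 334
Z: 31·4 + 26·1 + 29·2 + 37·4 + 35·1 = 391
W has the highest Borda score (492).

W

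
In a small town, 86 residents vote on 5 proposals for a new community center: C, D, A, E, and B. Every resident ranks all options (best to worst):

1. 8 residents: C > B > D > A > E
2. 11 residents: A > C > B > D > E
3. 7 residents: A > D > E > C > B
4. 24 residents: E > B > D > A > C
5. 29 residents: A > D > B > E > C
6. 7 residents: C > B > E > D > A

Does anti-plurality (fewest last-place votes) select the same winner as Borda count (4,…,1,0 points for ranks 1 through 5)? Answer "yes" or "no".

no

Anti-plurality — last-place votes: C 53, D 0, A 7, E 19, B 7. Winner: D.
Borda — scores: C 100, D 190, A 220, E 153, B 197. Winner: A.
The two methods disagree.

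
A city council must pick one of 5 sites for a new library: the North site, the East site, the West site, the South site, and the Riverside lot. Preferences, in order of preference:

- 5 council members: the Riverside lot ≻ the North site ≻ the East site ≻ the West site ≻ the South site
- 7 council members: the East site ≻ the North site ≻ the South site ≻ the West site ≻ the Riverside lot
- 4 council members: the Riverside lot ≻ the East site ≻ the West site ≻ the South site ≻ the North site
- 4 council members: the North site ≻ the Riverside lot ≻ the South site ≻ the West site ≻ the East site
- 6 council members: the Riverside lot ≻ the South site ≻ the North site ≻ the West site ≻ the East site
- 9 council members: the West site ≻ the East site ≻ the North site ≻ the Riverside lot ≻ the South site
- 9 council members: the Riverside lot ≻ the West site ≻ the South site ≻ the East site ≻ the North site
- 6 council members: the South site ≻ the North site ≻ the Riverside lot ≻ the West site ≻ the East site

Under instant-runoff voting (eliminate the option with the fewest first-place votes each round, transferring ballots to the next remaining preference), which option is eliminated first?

Round 1: the North site 4, the East site 7, the West site 9, the South site 6, the Riverside lot 24. Eliminate the North site.

the North site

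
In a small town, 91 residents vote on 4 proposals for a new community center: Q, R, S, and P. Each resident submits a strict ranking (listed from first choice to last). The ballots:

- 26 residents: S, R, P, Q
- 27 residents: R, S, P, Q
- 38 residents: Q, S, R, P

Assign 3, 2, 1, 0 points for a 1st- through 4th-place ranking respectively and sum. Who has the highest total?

Q: 26·0 + 27·0 + 38·3 = 114
R: 26·2 + 27·3 + 38·1 = 171
S: 26·3 + 27·2 + 38·2 = 208
P: 26·1 + 27·1 + 38·0 = 53
S has the highest Borda score (208).

S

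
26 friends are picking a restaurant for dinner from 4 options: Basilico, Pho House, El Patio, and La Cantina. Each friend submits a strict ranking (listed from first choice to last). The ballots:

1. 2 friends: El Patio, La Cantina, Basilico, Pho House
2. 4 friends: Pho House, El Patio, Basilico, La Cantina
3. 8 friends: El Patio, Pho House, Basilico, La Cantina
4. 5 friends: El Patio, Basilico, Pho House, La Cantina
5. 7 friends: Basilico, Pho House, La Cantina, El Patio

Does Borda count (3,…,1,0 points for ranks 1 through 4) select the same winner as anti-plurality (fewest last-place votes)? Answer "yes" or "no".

Borda — scores: Basilico 45, Pho House 47, El Patio 53, La Cantina 11. Winner: El Patio.
Anti-plurality — last-place votes: Basilico 0, Pho House 2, El Patio 7, La Cantina 17. Winner: Basilico.
The two methods disagree.

no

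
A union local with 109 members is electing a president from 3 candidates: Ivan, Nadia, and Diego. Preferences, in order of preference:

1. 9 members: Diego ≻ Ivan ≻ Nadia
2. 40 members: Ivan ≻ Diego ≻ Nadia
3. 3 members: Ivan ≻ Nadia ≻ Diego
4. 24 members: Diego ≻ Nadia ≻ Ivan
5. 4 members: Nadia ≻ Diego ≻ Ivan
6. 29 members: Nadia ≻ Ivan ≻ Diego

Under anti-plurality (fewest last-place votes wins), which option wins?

Last-place votes: Ivan 28, Nadia 49, Diego 32.
Ivan is ranked last by the fewest voters, so Ivan wins.

Ivan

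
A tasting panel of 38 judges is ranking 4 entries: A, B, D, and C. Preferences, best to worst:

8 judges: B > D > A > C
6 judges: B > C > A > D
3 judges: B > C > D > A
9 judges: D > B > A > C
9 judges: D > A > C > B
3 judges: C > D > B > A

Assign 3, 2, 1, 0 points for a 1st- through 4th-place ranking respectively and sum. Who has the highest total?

D

A: 8·1 + 6·1 + 3·0 + 9·1 + 9·2 + 3·0 = 41
B: 8·3 + 6·3 + 3·3 + 9·2 + 9·0 + 3·1 = 72
D: 8·2 + 6·0 + 3·1 + 9·3 + 9·3 + 3·2 = 79
C: 8·0 + 6·2 + 3·2 + 9·0 + 9·1 + 3·3 = 36
D has the highest Borda score (79).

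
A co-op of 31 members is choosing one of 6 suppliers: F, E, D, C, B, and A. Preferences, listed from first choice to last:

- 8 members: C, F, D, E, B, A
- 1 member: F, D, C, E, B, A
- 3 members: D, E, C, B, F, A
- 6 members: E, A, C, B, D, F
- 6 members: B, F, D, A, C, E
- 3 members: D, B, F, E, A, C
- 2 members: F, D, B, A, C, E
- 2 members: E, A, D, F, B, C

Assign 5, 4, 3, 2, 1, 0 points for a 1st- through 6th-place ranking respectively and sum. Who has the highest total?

D

F: 8·4 + 1·5 + 3·1 + 6·0 + 6·4 + 3·3 + 2·5 + 2·2 = 87
E: 8·2 + 1·2 + 3·4 + 6·5 + 6·0 + 3·2 + 2·0 + 2·5 = 76
D: 8·3 + 1·4 + 3·5 + 6·1 + 6·3 + 3·5 + 2·4 + 2·3 = 96
C: 8·5 + 1·3 + 3·3 + 6·3 + 6·1 + 3·0 + 2·1 + 2·0 = 78
B: 8·1 + 1·1 + 3·2 + 6·2 + 6·5 + 3·4 + 2·3 + 2·1 = 77
A: 8·0 + 1·0 + 3·0 + 6·4 + 6·2 + 3·1 + 2·2 + 2·4 = 51
D has the highest Borda score (96).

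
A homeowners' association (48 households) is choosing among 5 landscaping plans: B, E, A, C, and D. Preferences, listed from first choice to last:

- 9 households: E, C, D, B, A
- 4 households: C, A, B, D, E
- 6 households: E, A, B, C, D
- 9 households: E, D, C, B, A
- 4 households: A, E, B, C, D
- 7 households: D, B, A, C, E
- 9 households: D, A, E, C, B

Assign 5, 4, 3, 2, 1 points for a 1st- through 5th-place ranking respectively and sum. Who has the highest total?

B: 9·2 + 4·3 + 6·3 + 9·2 + 4·3 + 7·4 + 9·1 = 115
E: 9·5 + 4·1 + 6·5 + 9·5 + 4·4 + 7·1 + 9·3 = 174
A: 9·1 + 4·4 + 6·4 + 9·1 + 4·5 + 7·3 + 9·4 = 135
C: 9·4 + 4·5 + 6·2 + 9·3 + 4·2 + 7·2 + 9·2 = 135
D: 9·3 + 4·2 + 6·1 + 9·4 + 4·1 + 7·5 + 9·5 = 161
E has the highest Borda score (174).

E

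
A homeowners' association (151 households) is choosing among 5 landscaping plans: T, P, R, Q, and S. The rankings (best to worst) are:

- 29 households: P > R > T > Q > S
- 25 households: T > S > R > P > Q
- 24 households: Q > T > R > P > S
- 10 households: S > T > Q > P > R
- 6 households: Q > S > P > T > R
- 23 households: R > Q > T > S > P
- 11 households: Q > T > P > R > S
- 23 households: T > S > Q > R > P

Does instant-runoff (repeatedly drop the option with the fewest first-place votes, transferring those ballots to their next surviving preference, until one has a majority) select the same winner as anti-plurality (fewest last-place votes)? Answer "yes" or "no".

yes

Instant-runoff — R1 T 48, P 29, R 23, Q 41, S 10 (S out); R2 T 58, P 29, R 23, Q 41 (R out); R3 T 58, P 29, Q 64 (P out); R4 T 87, Q 64 (T winner). Winner: T.
Anti-plurality — last-place votes: T 0, P 46, R 16, Q 25, S 64. Winner: T.
The two methods agree.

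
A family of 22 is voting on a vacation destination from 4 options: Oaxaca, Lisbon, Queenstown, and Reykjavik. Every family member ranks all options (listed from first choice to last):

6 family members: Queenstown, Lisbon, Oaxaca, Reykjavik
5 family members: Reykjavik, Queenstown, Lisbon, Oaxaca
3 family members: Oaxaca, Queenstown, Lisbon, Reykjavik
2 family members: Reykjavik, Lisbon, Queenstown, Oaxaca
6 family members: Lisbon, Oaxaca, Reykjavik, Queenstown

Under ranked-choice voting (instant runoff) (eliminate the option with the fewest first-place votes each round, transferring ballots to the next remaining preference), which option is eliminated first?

Oaxaca

Round 1: Oaxaca 3, Lisbon 6, Queenstown 6, Reykjavik 7. Eliminate Oaxaca.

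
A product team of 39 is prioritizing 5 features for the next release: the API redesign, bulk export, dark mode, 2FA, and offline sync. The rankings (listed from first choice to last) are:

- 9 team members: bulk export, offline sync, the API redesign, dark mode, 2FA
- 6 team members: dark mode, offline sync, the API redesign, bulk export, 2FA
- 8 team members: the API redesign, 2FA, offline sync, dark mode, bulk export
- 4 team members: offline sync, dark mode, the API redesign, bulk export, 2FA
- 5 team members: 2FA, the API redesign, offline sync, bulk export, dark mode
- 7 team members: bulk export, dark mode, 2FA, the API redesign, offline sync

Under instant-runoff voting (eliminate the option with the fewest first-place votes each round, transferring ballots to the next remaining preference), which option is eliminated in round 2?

2FA

Round 1: the API redesign 8, bulk export 16, dark mode 6, 2FA 5, offline sync 4. Eliminate offline sync.
Round 2: the API redesign 8, bulk export 16, dark mode 10, 2FA 5. Eliminate 2FA.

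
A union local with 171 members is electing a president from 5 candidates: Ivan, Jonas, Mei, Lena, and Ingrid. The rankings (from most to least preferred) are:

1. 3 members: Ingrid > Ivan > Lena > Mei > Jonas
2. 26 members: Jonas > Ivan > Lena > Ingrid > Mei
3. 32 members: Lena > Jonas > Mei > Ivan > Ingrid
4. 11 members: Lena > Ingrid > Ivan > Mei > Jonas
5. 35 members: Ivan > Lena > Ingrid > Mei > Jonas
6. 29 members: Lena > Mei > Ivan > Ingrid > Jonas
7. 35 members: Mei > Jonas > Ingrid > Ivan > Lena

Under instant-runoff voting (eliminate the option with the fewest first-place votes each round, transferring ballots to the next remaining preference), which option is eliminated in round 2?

Jonas

Round 1: Ivan 35, Jonas 26, Mei 35, Lena 72, Ingrid 3. Eliminate Ingrid.
Round 2: Ivan 38, Jonas 26, Mei 35, Lena 72. Eliminate Jonas.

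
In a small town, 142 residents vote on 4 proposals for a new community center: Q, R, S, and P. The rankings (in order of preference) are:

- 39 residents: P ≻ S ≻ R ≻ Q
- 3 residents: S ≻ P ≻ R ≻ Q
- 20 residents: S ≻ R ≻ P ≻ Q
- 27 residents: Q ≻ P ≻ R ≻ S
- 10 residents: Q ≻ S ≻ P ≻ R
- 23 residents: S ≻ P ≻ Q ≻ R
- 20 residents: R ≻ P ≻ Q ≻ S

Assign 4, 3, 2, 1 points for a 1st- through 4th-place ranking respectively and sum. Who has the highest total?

P

Q: 39·1 + 3·1 + 20·1 + 27·4 + 10·4 + 23·2 + 20·2 = 296
R: 39·2 + 3·2 + 20·3 + 27·2 + 10·1 + 23·1 + 20·4 = 311
S: 39·3 + 3·4 + 20·4 + 27·1 + 10·3 + 23·4 + 20·1 = 378
P: 39·4 + 3·3 + 20·2 + 27·3 + 10·2 + 23·3 + 20·3 = 435
P has the highest Borda score (435).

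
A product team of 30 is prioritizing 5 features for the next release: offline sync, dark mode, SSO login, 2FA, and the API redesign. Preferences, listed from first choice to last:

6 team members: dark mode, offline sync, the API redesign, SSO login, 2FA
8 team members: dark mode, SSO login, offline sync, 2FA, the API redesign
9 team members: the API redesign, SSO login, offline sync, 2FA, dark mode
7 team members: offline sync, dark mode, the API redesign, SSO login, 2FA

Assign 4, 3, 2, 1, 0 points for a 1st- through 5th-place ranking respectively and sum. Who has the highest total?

offline sync

offline sync: 6·3 + 8·2 + 9·2 + 7·4 = 80
dark mode: 6·4 + 8·4 + 9·0 + 7·3 = 77
SSO login: 6·1 + 8·3 + 9·3 + 7·1 = 64
2FA: 6·0 + 8·1 + 9·1 + 7·0 = 17
the API redesign: 6·2 + 8·0 + 9·4 + 7·2 = 62
offline sync has the highest Borda score (80).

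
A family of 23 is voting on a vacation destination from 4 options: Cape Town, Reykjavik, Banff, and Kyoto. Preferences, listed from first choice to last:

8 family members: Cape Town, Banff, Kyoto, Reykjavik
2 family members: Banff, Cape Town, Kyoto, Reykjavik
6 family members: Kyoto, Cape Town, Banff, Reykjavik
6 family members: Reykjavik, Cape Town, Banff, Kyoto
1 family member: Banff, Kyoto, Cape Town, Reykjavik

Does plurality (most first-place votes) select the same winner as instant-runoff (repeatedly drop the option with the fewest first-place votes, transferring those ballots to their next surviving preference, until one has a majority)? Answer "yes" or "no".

yes

Plurality — first-place votes: Cape Town 8, Reykjavik 6, Banff 3, Kyoto 6. Winner: Cape Town.
Instant-runoff — R1 Cape Town 8, Reykjavik 6, Banff 3, Kyoto 6 (Banff out); R2 Cape Town 10, Reykjavik 6, Kyoto 7 (Reykjavik out); R3 Cape Town 16, Kyoto 7 (Cape Town winner). Winner: Cape Town.
The two methods agree.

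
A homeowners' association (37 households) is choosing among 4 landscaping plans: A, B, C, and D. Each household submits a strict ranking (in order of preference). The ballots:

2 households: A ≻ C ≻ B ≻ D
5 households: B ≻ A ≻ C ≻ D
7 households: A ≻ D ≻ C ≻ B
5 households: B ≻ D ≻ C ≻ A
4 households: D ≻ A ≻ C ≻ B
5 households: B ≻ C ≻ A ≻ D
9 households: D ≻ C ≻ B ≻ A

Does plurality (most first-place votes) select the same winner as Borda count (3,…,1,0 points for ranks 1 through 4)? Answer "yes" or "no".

Plurality — first-place votes: A 9, B 15, C 0, D 13. Winner: B.
Borda — scores: A 50, B 56, C 53, D 63. Winner: D.
The two methods disagree.

no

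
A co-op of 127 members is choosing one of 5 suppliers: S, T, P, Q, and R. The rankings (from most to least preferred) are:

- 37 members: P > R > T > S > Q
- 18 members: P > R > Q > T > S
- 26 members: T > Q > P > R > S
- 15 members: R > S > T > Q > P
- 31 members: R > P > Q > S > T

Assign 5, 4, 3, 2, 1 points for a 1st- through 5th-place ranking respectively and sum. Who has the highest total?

R

S: 37·2 + 18·1 + 26·1 + 15·4 + 31·2 = 240
T: 37·3 + 18·2 + 26·5 + 15·3 + 31·1 = 353
P: 37·5 + 18·5 + 26·3 + 15·1 + 31·4 = 492
Q: 37·1 + 18·3 + 26·4 + 15·2 + 31·3 = 318
R: 37·4 + 18·4 + 26·2 + 15·5 + 31·5 = 502
R has the highest Borda score (502).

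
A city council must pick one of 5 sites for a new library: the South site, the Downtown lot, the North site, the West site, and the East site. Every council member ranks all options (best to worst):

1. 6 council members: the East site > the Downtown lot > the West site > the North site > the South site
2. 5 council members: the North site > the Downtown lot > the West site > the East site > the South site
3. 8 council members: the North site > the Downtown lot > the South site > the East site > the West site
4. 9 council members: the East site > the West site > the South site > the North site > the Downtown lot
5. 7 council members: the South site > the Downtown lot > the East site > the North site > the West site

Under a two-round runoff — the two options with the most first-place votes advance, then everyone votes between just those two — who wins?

the East site

Round 1 first-place votes: the South site 7, the Downtown lot 0, the North site 13, the West site 0, the East site 15.
the East site and the North site advance.
Runoff: the East site is preferred to the North site by 22 voters; the North site by 13.
the East site wins the runoff.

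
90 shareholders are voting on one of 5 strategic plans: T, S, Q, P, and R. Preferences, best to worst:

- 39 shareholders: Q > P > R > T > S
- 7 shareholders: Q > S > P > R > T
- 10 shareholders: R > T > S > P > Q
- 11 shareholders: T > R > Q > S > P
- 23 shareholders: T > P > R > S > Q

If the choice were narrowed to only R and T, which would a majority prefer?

R

Voters preferring R to T: 56; preferring T to R: 34.
R wins the head-to-head.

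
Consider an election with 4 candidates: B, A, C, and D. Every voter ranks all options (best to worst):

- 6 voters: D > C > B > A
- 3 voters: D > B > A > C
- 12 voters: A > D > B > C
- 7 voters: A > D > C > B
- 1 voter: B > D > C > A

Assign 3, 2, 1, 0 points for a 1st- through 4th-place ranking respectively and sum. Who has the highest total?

B: 6·1 + 3·2 + 12·1 + 7·0 + 1·3 = 27
A: 6·0 + 3·1 + 12·3 + 7·3 + 1·0 = 60
C: 6·2 + 3·0 + 12·0 + 7·1 + 1·1 = 20
D: 6·3 + 3·3 + 12·2 + 7·2 + 1·2 = 67
D has the highest Borda score (67).

D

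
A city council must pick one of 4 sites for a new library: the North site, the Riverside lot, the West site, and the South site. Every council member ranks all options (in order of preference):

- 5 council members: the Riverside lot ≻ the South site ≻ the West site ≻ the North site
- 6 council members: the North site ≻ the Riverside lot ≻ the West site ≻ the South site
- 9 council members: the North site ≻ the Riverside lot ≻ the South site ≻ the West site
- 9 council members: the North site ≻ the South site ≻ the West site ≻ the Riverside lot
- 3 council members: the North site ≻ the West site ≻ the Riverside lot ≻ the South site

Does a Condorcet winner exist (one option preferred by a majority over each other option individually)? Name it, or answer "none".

the North site vs the Riverside lot: 27–5 for the North site.
the North site vs the West site: 27–5 for the North site.
the North site vs the South site: 27–5 for the North site.
the North site beats every other option head-to-head.

the North site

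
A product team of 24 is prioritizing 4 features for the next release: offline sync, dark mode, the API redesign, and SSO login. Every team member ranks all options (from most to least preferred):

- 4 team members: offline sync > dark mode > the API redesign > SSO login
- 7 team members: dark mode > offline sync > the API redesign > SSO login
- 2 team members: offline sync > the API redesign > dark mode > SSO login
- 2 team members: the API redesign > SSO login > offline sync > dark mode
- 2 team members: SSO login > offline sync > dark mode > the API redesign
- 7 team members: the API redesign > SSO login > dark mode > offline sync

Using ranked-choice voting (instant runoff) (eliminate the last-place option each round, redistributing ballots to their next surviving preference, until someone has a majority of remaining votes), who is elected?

Round 1: offline sync 6, dark mode 7, the API redesign 9, SSO login 2. Eliminate SSO login.
Round 2: offline sync 8, dark mode 7, the API redesign 9. Eliminate dark mode.
Round 3: offline sync 15, the API redesign 9. Offline sync has a majority.

offline sync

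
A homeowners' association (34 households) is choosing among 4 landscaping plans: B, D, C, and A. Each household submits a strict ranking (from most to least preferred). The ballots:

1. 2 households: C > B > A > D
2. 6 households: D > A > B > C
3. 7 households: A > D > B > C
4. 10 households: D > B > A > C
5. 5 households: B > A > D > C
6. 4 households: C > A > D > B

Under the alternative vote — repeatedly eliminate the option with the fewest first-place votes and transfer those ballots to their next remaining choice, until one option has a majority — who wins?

Round 1: B 5, D 16, C 6, A 7. Eliminate B.
Round 2: D 16, C 6, A 12. Eliminate C.
Round 3: D 16, A 18. A has a majority.

A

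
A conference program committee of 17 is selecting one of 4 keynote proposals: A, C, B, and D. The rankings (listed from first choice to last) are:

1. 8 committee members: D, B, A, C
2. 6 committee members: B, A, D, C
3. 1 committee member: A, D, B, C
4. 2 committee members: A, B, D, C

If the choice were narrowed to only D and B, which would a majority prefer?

D

Voters preferring D to B: 9; preferring B to D: 8.
D wins the head-to-head.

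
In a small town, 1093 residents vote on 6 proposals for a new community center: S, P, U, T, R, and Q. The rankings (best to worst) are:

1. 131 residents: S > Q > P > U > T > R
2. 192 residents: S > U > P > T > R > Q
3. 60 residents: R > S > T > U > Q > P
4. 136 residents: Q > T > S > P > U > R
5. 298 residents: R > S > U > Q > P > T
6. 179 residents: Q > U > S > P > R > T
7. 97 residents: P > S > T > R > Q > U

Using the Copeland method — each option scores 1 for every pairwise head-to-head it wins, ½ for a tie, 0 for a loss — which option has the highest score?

S: beats P, U, T, R, and Q → score 5.
P: beats T and R; loses to S, U, and Q → score 2.
U: beats P, T, R, and Q; loses to S → score 4.
T: beats R; loses to S, P, U, and Q → score 1.
R: beats Q; loses to S, P, U, and T → score 1.
Q: beats P and T; loses to S, U, and R → score 2.
S has the best pairwise record.

S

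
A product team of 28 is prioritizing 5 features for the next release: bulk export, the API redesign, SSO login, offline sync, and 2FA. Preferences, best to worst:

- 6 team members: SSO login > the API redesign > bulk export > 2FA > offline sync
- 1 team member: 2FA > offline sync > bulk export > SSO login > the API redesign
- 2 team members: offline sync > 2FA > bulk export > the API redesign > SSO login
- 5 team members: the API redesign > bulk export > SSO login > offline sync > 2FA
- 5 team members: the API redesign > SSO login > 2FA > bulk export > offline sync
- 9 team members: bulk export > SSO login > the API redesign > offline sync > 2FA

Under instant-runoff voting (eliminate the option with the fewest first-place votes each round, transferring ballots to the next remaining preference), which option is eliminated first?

2FA

Round 1: bulk export 9, the API redesign 10, SSO login 6, offline sync 2, 2FA 1. Eliminate 2FA.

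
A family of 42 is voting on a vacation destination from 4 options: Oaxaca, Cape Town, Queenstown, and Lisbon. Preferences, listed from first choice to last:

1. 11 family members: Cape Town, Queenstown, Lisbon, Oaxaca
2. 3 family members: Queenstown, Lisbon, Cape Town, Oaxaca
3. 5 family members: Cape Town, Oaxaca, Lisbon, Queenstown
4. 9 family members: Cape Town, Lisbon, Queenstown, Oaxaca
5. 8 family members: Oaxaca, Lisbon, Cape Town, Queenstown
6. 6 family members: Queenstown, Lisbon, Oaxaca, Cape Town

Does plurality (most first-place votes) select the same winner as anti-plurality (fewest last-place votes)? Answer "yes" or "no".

no

Plurality — first-place votes: Oaxaca 8, Cape Town 25, Queenstown 9, Lisbon 0. Winner: Cape Town.
Anti-plurality — last-place votes: Oaxaca 23, Cape Town 6, Queenstown 13, Lisbon 0. Winner: Lisbon.
The two methods disagree.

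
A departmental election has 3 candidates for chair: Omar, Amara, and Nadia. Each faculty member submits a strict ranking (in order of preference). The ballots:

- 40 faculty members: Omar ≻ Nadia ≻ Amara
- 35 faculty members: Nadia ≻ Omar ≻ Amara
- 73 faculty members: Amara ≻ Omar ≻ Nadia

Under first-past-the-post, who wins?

Amara

First-place votes: Omar 40, Amara 73, Nadia 35.
Amara has the most first-place votes.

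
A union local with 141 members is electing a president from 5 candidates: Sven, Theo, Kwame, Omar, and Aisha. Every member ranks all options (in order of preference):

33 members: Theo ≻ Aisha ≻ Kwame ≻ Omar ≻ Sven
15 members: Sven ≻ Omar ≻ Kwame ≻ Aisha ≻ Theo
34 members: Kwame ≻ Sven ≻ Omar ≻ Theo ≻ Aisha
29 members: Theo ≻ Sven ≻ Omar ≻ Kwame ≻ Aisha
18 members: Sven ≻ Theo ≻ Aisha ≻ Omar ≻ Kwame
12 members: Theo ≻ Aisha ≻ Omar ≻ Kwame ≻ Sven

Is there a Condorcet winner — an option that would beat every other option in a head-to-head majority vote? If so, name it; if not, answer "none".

Theo

Theo vs Sven: 74–67 for Theo.
Theo vs Kwame: 92–49 for Theo.
Theo vs Omar: 92–49 for Theo.
Theo vs Aisha: 126–15 for Theo.
Theo beats every other option head-to-head.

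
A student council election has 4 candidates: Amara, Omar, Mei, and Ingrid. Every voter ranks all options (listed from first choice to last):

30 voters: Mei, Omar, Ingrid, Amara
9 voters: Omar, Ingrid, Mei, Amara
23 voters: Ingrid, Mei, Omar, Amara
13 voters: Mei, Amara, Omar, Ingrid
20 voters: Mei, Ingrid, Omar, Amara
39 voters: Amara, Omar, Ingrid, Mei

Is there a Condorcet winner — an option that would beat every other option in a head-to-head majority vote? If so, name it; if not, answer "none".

none

Checking pairwise contests:
Omar beats Amara 82–52.
Mei beats Omar 86–48.
Ingrid beats Mei 71–63.
Omar beats Ingrid 91–43.
Every option loses at least one head-to-head, so there is no Condorcet winner.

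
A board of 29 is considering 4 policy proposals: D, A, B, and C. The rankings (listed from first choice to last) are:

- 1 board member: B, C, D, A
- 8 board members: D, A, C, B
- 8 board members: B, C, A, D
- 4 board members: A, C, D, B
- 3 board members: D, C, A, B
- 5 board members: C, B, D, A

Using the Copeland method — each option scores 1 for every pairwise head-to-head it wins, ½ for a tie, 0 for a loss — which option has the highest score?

D: beats A and B; loses to C → score 2.
A: beats B; loses to D and C → score 1.
B: loses to D, A, and C → score 0.
C: beats D, A, and B → score 3.
C has the best pairwise record.

C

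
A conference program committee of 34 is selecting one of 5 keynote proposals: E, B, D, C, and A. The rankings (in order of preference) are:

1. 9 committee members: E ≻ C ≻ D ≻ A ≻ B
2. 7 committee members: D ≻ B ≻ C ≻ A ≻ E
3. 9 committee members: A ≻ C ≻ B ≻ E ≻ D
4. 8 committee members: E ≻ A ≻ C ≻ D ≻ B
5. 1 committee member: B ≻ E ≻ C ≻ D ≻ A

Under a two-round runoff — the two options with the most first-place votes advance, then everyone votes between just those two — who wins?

E

Round 1 first-place votes: E 17, B 1, D 7, C 0, A 9.
E and A advance.
Runoff: E is preferred to A by 18 voters; A by 16.
E wins the runoff.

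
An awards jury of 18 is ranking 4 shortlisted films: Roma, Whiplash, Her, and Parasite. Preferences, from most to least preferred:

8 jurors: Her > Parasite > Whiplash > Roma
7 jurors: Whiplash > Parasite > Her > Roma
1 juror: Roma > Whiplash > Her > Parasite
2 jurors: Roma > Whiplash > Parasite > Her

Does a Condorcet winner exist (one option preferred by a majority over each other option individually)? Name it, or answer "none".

Whiplash

Whiplash vs Roma: 15–3 for Whiplash.
Whiplash vs Her: 10–8 for Whiplash.
Whiplash vs Parasite: 10–8 for Whiplash.
Whiplash beats every other option head-to-head.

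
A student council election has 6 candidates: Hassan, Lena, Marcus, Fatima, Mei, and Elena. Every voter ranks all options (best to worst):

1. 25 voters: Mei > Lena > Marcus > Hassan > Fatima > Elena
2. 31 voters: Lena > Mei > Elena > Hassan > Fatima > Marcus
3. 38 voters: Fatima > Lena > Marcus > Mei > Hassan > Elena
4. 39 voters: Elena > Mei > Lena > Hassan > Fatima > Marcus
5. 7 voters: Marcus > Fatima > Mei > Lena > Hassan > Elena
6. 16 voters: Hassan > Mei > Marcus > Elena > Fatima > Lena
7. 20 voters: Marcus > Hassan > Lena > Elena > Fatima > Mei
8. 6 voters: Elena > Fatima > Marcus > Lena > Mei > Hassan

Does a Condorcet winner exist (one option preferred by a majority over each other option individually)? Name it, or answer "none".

Lena

Lena vs Hassan: 146–36 for Lena.
Lena vs Marcus: 133–49 for Lena.
Lena vs Fatima: 115–67 for Lena.
Lena vs Mei: 95–87 for Lena.
Lena vs Elena: 121–61 for Lena.
Lena beats every other option head-to-head.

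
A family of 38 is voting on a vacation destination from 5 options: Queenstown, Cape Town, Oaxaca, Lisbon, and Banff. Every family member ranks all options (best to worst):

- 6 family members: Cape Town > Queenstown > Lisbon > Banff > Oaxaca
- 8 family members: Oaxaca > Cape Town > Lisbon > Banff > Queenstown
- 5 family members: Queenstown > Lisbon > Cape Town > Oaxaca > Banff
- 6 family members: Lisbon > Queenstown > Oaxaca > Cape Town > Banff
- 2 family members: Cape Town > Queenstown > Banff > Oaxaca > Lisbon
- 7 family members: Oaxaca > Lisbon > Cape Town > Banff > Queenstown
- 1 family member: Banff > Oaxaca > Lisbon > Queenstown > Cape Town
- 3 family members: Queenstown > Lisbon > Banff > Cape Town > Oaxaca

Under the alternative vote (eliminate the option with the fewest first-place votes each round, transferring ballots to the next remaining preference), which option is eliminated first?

Round 1: Queenstown 8, Cape Town 8, Oaxaca 15, Lisbon 6, Banff 1. Eliminate Banff.

Banff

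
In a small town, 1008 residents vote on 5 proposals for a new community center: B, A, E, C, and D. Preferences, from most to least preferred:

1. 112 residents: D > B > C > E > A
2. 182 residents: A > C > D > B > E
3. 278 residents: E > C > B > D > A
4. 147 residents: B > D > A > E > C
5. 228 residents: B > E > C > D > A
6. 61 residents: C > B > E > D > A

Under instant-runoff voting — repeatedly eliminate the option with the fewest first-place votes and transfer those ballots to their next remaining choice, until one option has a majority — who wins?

Round 1: B 375, A 182, E 278, C 61, D 112. Eliminate C.
Round 2: B 436, A 182, E 278, D 112. Eliminate D.
Round 3: B 548, A 182, E 278. B has a majority.

B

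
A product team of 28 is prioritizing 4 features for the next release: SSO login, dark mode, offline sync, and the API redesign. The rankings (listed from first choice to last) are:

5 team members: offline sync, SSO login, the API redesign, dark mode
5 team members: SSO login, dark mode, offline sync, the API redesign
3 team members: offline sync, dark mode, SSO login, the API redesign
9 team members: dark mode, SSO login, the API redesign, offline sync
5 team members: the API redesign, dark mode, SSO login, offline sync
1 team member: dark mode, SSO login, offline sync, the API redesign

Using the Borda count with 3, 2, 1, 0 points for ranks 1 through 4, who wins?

dark mode

SSO login: 5·2 + 5·3 + 3·1 + 9·2 + 5·1 + 1·2 = 53
dark mode: 5·0 + 5·2 + 3·2 + 9·3 + 5·2 + 1·3 = 56
offline sync: 5·3 + 5·1 + 3·3 + 9·0 + 5·0 + 1·1 = 30
the API redesign: 5·1 + 5·0 + 3·0 + 9·1 + 5·3 + 1·0 = 29
dark mode has the highest Borda score (56).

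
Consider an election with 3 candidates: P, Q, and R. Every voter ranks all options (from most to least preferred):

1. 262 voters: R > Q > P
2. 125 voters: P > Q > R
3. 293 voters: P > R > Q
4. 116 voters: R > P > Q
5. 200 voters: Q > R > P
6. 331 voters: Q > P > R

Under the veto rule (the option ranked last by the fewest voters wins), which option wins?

Last-place votes: P 462, Q 409, R 456.
Q is ranked last by the fewest voters, so Q wins.

Q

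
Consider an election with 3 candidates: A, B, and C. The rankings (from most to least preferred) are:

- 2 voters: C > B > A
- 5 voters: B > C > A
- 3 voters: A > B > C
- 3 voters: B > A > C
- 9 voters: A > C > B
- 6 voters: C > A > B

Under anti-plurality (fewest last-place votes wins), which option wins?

C

Last-place votes: A 7, B 15, C 6.
C is ranked last by the fewest voters, so C wins.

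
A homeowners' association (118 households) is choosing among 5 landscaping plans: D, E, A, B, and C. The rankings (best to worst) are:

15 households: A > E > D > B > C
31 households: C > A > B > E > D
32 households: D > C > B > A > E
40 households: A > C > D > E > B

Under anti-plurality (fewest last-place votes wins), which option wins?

Last-place votes: D 31, E 32, A 0, B 40, C 15.
A is ranked last by the fewest voters, so A wins.

A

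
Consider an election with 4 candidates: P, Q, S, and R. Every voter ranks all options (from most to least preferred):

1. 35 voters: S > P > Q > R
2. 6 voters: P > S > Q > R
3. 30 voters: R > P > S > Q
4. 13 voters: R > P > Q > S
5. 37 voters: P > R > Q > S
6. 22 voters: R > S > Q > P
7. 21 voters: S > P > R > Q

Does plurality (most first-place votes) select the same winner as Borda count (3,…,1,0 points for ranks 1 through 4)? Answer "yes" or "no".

Plurality — first-place votes: P 43, Q 0, S 56, R 65. Winner: R.
Borda — scores: P 327, Q 113, S 254, R 290. Winner: P.
The two methods disagree.

no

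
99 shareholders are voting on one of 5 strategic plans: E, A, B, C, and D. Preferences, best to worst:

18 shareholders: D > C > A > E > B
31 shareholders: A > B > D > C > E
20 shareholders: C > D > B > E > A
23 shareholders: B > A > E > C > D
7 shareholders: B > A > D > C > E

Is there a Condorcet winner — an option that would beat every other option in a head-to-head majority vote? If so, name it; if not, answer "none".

B

B vs E: 81–18 for B.
B vs A: 50–49 for B.
B vs C: 61–38 for B.
B vs D: 61–38 for B.
B beats every other option head-to-head.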